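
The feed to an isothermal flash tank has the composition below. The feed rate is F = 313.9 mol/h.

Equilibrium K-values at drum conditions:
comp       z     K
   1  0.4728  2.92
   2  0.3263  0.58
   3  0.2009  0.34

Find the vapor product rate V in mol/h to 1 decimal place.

Rachford–Rice: g(ψ) = Σ zᵢ(Kᵢ−1)/(1+ψ(Kᵢ−1)) = 0.
Check two-phase: ΣzᵢKᵢ = 1.6381 > 1 and Σzᵢ/Kᵢ = 1.3154 > 1, so g(0) = 0.6381 > 0 and g(1) = -0.3154 < 0.
Newton iteration, ψ⁰ = 0.55:
  ψ = 0.5500: g = 0.05516, g' = -0.7253 → ψ = 0.6260
  ψ = 0.6260: g = 0.00036, g' = -0.7195 → ψ = 0.6265
Converged at ψ = 0.6265.
Then V = ψ·F = 0.6265·313.9 = 196.7 mol/h and L = F − V = 117.2 mol/h.

V = 196.7 mol/h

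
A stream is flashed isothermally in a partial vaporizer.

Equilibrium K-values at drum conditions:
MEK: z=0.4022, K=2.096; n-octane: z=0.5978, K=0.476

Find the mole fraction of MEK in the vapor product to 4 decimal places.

Binary case is linear: z₁(K₁−1)(1+ψ(K₂−1)) + z₂(K₂−1)(1+ψ(K₁−1)) = 0
⇒ ψ = [z₁(K₁−1)+z₂(K₂−1)] / [−(K₁−1)(K₂−1)] = 0.12756/0.57430 = 0.2221
Compositions from xᵢ = zᵢ/(1+ψ(Kᵢ−1)), yᵢ = Kᵢxᵢ:
  MEK: x = 0.3235, y = 0.6780
  n-octane: x = 0.6765, y = 0.3220

y_MEK = 0.6780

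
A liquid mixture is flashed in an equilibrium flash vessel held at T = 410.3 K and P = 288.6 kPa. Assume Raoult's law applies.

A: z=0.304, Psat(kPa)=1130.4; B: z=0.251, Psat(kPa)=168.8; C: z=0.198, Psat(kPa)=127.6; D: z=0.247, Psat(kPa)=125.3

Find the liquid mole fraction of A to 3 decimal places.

Raoult's law: Kᵢ = Pᵢˢᵃᵗ/P = Pᵢˢᵃᵗ/288.6.
  K_A = 1130.4/288.6 = 3.91684, K_B = 168.8/288.6 = 0.58489, K_C = 127.6/288.6 = 0.44213, K_D = 125.3/288.6 = 0.43416
Iterate (Newton) starting at β = 0.32:
  β = 0.320: g = 0.0334, g' = -0.959 → β = 0.355
  β = 0.355: g = 0.0010, g' = -0.904 → β = 0.356
Converged at β = 0.356.
Compositions from xᵢ = zᵢ/(1+β(Kᵢ−1)), yᵢ = Kᵢxᵢ:
  A: x = 0.149, y = 0.584
  B: x = 0.295, y = 0.172
  C: x = 0.247, y = 0.109
  D: x = 0.309, y = 0.134

x_A = 0.149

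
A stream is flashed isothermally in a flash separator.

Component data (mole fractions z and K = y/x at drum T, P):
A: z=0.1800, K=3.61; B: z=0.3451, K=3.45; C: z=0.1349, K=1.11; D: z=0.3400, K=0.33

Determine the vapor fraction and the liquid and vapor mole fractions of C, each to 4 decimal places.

Rachford–Rice: g(ψ) = Σ zᵢ(Kᵢ−1)/(1+ψ(Kᵢ−1)) = 0.
Check two-phase: ΣzᵢKᵢ = 2.1023 > 1 and Σzᵢ/Kᵢ = 1.3017 > 1, so g(0) = 1.1023 > 0 and g(1) = -0.3017 < 0.
Newton–Raphson from ψ = 0.5:
  ψ = 0.5000: g = 0.25532, g' = -0.9958 → ψ = 0.7564
  ψ = 0.7564: g = 0.00612, g' = -1.0219 → ψ = 0.7624
Converged at ψ = 0.7624.
Compositions from xᵢ = zᵢ/(1+ψ(Kᵢ−1)), yᵢ = Kᵢxᵢ:
  A: x = 0.0602, y = 0.2173
  B: x = 0.1203, y = 0.4152
  C: x = 0.1245, y = 0.1382
  D: x = 0.6950, y = 0.2293

ψ = 0.7624, x_C = 0.1245, y_C = 0.1382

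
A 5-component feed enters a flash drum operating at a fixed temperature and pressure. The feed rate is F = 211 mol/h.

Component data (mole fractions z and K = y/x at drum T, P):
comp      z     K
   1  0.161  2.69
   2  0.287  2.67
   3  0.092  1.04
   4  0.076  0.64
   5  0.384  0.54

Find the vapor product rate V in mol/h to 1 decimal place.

Material balance + equilibrium reduce to Σ zᵢ(Kᵢ−1)/(1+ψ(Kᵢ−1)) = 0.
g(0) = ΣzᵢKᵢ − 1 = 0.551 and g(1) = 1 − Σzᵢ/Kᵢ = -0.086, so a root lies in (0, 1).
Newton iteration, ψ⁰ = 0.68:
  ψ = 0.680: g = 0.0613, g' = -0.465 → ψ = 0.812
  ψ = 0.812: g = 0.0010, g' = -0.453 → ψ = 0.814
Converged at ψ = 0.814.
Then V = ψ·F = 0.8144·211 = 171.8 mol/h and L = F − V = 39.2 mol/h.

V = 171.8 mol/h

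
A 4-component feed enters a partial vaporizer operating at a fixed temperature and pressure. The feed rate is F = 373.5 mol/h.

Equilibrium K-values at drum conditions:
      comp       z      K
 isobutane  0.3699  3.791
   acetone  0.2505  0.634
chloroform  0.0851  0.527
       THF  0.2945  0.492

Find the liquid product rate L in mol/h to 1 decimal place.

Let ψ = V/F and solve Σ zᵢ(Kᵢ−1)/(1+ψ(Kᵢ−1)) = 0.
Check two-phase: ΣzᵢKᵢ = 1.7508 > 1 and Σzᵢ/Kᵢ = 1.2527 > 1, so g(0) = 0.7508 > 0 and g(1) = -0.2527 < 0.
Newton iteration, ψ⁰ = 0.5:
  ψ = 0.5000: g = 0.06549, g' = -0.7216 → ψ = 0.5907
  ψ = 0.5907: g = 0.00317, g' = -0.6571 → ψ = 0.5956
Converged at ψ = 0.5956.
Then V = ψ·F = 0.5956·373.5 = 222.5 mol/h and L = F − V = 151.0 mol/h.

L = 151.0 mol/h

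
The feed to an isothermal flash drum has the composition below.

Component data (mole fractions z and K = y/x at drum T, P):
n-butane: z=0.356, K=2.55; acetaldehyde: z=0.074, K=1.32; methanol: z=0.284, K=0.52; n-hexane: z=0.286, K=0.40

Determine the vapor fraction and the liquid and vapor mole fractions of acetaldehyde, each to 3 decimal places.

Newton iteration, ψ⁰ = 0.5:
  ψ = 0.500: g = -0.0932, g' = -0.601 → ψ = 0.345
  ψ = 0.345: g = 0.0012, g' = -0.627 → ψ = 0.347
Converged at ψ = 0.347.
Compositions from xᵢ = zᵢ/(1+ψ(Kᵢ−1)), yᵢ = Kᵢxᵢ:
  n-butane: x = 0.232, y = 0.590
  acetaldehyde: x = 0.067, y = 0.088
  methanol: x = 0.341, y = 0.177
  n-hexane: x = 0.361, y = 0.144

ψ = 0.347, x_acetaldehyde = 0.067, y_acetaldehyde = 0.088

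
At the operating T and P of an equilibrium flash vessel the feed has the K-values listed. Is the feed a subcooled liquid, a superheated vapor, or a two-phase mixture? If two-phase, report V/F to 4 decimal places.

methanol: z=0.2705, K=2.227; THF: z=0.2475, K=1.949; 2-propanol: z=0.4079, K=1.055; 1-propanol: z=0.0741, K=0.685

ΣzᵢKᵢ = 1.5659; Σzᵢ/Kᵢ = 0.7433.
Since Σzᵢ/Kᵢ < 1 the mixture is above its dew point — single vapor phase.

superheated vapor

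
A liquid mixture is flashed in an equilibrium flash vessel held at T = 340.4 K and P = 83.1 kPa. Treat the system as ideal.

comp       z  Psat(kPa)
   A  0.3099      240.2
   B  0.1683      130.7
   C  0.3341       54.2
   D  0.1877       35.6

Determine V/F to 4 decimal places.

V/F = 0.6758

Raoult's law: Kᵢ = Pᵢˢᵃᵗ/P = Pᵢˢᵃᵗ/83.1.
  K_A = 240.2/83.1 = 2.890493, K_B = 130.7/83.1 = 1.572804, K_C = 54.2/83.1 = 0.652226, K_D = 35.6/83.1 = 0.428400
Rachford–Rice: g(V/F) = Σ zᵢ(Kᵢ−1)/(1+V/F(Kᵢ−1)) = 0.
g(0) = ΣzᵢKᵢ − 1 = 0.4588 and g(1) = 1 − Σzᵢ/Kᵢ = -0.1646, so a root lies in (0, 1).
Newton–Raphson from V/F = 0.5:
  V/F = 0.5000: g = 0.08525, g' = -0.5055 → V/F = 0.6686
  V/F = 0.6686: g = 0.00342, g' = -0.4742 → V/F = 0.6758
Converged at V/F = 0.6758.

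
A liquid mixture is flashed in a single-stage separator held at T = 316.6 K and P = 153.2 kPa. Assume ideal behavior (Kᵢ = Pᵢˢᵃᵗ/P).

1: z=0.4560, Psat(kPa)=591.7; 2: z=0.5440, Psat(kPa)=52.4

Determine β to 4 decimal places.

β = 0.5030

Raoult's law: Kᵢ = Pᵢˢᵃᵗ/P = Pᵢˢᵃᵗ/153.2.
  K_1 = 591.7/153.2 = 3.862272, K_2 = 52.4/153.2 = 0.342037
Rachford–Rice: g(β) = Σ zᵢ(Kᵢ−1)/(1+β(Kᵢ−1)) = 0.
g(0) = ΣzᵢKᵢ − 1 = 0.9473 and g(1) = 1 − Σzᵢ/Kᵢ = -0.7085, so a root lies in (0, 1).
Binary case is linear: z₁(K₁−1)(1+β(K₂−1)) + z₂(K₂−1)(1+β(K₁−1)) = 0
⇒ β = [z₁(K₁−1)+z₂(K₂−1)] / [−(K₁−1)(K₂−1)] = 0.94726/1.88327 = 0.5030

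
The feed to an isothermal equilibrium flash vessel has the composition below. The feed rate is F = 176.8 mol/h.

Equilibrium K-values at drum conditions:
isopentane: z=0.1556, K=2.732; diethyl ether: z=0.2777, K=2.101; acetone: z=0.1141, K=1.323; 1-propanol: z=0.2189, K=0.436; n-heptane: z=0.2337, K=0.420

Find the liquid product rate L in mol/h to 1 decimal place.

Rachford–Rice: g(V/F) = Σ zᵢ(Kᵢ−1)/(1+V/F(Kᵢ−1)) = 0.
Feasibility: ΣzᵢKᵢ = 1.3531, Σzᵢ/Kᵢ = 1.3339 — both > 1, two phases present.
Newton–Raphson from V/F = 0.5:
  V/F = 0.5000: g = 0.01049, g' = -0.5739 → V/F = 0.5183
Converged at V/F = 0.5183.
Then V = V/F·F = 0.5183·176.8 = 91.6 mol/h and L = F − V = 85.2 mol/h.

L = 85.2 mol/h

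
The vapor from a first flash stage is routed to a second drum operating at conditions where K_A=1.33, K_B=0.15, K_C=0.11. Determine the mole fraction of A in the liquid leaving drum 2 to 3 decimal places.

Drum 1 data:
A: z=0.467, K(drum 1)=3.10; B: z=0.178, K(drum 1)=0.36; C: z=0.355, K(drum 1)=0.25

Drum 1:
Let ψ₁ = V/F and solve Σ zᵢ(Kᵢ−1)/(1+ψ₁(Kᵢ−1)) = 0.
Check two-phase: ΣzᵢKᵢ = 1.601 > 1 and Σzᵢ/Kᵢ = 2.065 > 1, so g(0) = 0.601 > 0 and g(1) = -1.065 < 0.
Newton–Raphson from ψ₁ = 0.5:
  ψ₁ = 0.500: g = -0.1151, g' = -1.159 → ψ₁ = 0.401
  ψ₁ = 0.401: g = -0.0012, g' = -1.147 → ψ₁ = 0.400
Converged at ψ₁ = 0.400.
Drum-1 compositions:
  A: x = 0.254, y = 0.787
  B: x = 0.239, y = 0.086
  C: x = 0.507, y = 0.127
Drum-2 feed = drum-1 vapor: z₂ = (0.7872, 0.0861, 0.1267).
Drum 2:
Material balance + equilibrium reduce to Σ zᵢ(Kᵢ−1)/(1+ψ₂(Kᵢ−1)) = 0.
g(0) = ΣzᵢKᵢ − 1 = 0.074 and g(1) = 1 − Σzᵢ/Kᵢ = -1.318, so a root lies in (0, 1).
Newton iteration, ψ₂⁰ = 0.5:
  ψ₂ = 0.500: g = -0.1075, g' = -0.577 → ψ₂ = 0.314
  ψ₂ = 0.314: g = -0.0209, g' = -0.379 → ψ₂ = 0.259
  ψ₂ = 0.259: g = -0.0010, g' = -0.344 → ψ₂ = 0.256
Converged at ψ₂ = 0.256.
  A: x = 0.726, y = 0.965
  B: x = 0.110, y = 0.017
  C: x = 0.164, y = 0.018

x_A (drum 2) = 0.726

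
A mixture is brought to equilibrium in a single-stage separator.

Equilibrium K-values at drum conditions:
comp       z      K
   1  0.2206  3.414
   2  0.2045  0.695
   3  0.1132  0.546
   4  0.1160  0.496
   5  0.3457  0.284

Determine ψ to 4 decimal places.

ψ = 0.0848

Rachford–Rice: g(ψ) = Σ zᵢ(Kᵢ−1)/(1+ψ(Kᵢ−1)) = 0.
Feasibility: ΣzᵢKᵢ = 1.1128, Σzᵢ/Kᵢ = 2.0173 — both > 1, two phases present.
Newton iteration, ψ⁰ = 0.5:
  ψ = 0.5000: g = -0.36250, g' = -0.8121 → ψ = 0.0536
  ψ = 0.0536: g = 0.03791, g' = -1.2747 → ψ = 0.0834
  ψ = 0.0834: g = 0.00163, g' = -1.1686 → ψ = 0.0848
Converged at ψ = 0.0848.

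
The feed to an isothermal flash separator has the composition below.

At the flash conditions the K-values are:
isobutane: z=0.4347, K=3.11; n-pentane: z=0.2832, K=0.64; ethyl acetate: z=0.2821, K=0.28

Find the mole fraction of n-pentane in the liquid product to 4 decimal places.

Material balance + equilibrium reduce to Σ zᵢ(Kᵢ−1)/(1+ψ(Kᵢ−1)) = 0.
g(0) = ΣzᵢKᵢ − 1 = 0.6122 and g(1) = 1 − Σzᵢ/Kᵢ = -0.5898, so a root lies in (0, 1).
Iterate (Newton) starting at ψ = 0.32:
  ψ = 0.3200: g = 0.16838, g' = -0.9834 → ψ = 0.4912
  ψ = 0.4912: g = 0.01228, g' = -0.8709 → ψ = 0.5053
Converged at ψ = 0.5053.
Compositions from xᵢ = zᵢ/(1+ψ(Kᵢ−1)), yᵢ = Kᵢxᵢ:
  isobutane: x = 0.2104, y = 0.6543
  n-pentane: x = 0.3462, y = 0.2216
  ethyl acetate: x = 0.4434, y = 0.1242

x_n-pentane = 0.3462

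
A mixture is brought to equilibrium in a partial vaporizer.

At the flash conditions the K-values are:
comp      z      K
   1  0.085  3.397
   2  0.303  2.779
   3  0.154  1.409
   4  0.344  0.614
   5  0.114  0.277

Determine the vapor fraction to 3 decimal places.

Iterate (Newton) starting at ψ = 0.4:
  ψ = 0.400: g = 0.2001, g' = -0.663 → ψ = 0.702
  ψ = 0.702: g = 0.0153, g' = -0.615 → ψ = 0.726
Converged at ψ = 0.726.

ψ = 0.726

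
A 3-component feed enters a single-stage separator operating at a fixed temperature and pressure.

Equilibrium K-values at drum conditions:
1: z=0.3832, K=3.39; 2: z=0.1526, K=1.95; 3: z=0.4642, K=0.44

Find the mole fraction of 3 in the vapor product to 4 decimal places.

Rachford–Rice: g(β) = Σ zᵢ(Kᵢ−1)/(1+β(Kᵢ−1)) = 0.
Feasibility: ΣzᵢKᵢ = 1.8009, Σzᵢ/Kᵢ = 1.2463 — both > 1, two phases present.
Newton iteration, β⁰ = 0.3:
  β = 0.3000: g = 0.33377, g' = -1.0362 → β = 0.6221
  β = 0.6221: g = 0.06045, g' = -0.7512 → β = 0.7026
  β = 0.7026: g = 0.00020, g' = -0.7502 → β = 0.7029
Converged at β = 0.7029.
Compositions from xᵢ = zᵢ/(1+β(Kᵢ−1)), yᵢ = Kᵢxᵢ:
  1: x = 0.1430, y = 0.4847
  2: x = 0.0915, y = 0.1784
  3: x = 0.7655, y = 0.3368

y_3 = 0.3368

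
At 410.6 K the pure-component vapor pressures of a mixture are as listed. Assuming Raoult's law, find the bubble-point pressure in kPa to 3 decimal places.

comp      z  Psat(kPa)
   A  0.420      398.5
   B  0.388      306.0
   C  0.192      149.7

Pbub = 314.840 kPa

At the bubble point ψ → 0, so ΣzᵢKᵢ = 1 with Kᵢ = Pᵢˢᵃᵗ/P ⇒ P = ΣzᵢPᵢˢᵃᵗ.
P = 0.420·398.5 + 0.388·306.0 + 0.192·149.7 = 314.840 kPa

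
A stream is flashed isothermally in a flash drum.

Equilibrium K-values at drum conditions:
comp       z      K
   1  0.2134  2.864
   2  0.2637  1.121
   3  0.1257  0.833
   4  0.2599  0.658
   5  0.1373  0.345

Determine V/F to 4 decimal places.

V/F = 0.4277

Material balance + equilibrium reduce to Σ zᵢ(Kᵢ−1)/(1+V/F(Kᵢ−1)) = 0.
Feasibility: ΣzᵢKᵢ = 1.2299, Σzᵢ/Kᵢ = 1.2536 — both > 1, two phases present.
Iterate (Newton) starting at V/F = 0.5:
  V/F = 0.5000: g = -0.02788, g' = -0.3807 → V/F = 0.4268
  V/F = 0.4268: g = 0.00037, g' = -0.3927 → V/F = 0.4277
Converged at V/F = 0.4277.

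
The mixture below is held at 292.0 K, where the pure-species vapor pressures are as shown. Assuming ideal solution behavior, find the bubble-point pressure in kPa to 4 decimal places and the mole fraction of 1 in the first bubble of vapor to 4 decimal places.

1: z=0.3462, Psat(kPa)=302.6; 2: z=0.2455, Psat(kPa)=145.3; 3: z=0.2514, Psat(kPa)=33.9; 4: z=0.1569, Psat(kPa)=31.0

At the bubble point ψ → 0, so ΣzᵢKᵢ = 1 with Kᵢ = Pᵢˢᵃᵗ/P ⇒ P = ΣzᵢPᵢˢᵃᵗ.
P = 0.3462·302.6 + 0.2455·145.3 + 0.2514·33.9 + 0.1569·31.0 = 153.8176 kPa
yᵢ = zᵢPᵢˢᵃᵗ/P ⇒ y_1 = 0.3462·302.6/153.8176 = 0.6811

Pbub = 153.8176 kPa, y_1 = 0.6811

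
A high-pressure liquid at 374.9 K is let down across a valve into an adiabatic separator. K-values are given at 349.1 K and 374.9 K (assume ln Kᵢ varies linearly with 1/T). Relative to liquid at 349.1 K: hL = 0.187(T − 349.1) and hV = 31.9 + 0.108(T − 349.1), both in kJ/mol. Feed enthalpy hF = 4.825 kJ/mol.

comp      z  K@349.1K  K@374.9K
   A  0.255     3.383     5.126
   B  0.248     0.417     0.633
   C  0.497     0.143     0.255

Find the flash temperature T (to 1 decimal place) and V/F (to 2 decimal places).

T = 358.2 K, V/F = 0.10

Adiabatic flash: solve Rachford–Rice at each trial T, then check hF = ψ·hV(T) + (1−ψ)·hL(T).
  T = 349.1 K: K = (3.383, 0.417, 0.143), RR gives ψ = 0.020, H_out = 0.645 kJ/mol
  T = 374.9 K: K = (5.126, 0.633, 0.255), RR gives ψ = 0.226, H_out = 11.573 kJ/mol
  T = 362.0 K: K = (4.195, 0.518, 0.193), RR gives ψ = 0.130, H_out = 6.425 kJ/mol
  T = 355.6 K: K = (3.778, 0.466, 0.167), RR gives ψ = 0.079, H_out = 3.682 kJ/mol
  T = 358.8 K: K = (3.983, 0.491, 0.179), RR gives ψ = 0.105, H_out = 5.078 kJ/mol
  T = 357.2 K: K = (3.879, 0.478, 0.173), RR gives ψ = 0.092, H_out = 4.387 kJ/mol
Linear interpolation between T = 357.2 (H_out = 4.387) and T = 358.8 (H_out = 5.078) on hF = 4.825 gives T ≈ 358.2 K, at which ψ = 0.10.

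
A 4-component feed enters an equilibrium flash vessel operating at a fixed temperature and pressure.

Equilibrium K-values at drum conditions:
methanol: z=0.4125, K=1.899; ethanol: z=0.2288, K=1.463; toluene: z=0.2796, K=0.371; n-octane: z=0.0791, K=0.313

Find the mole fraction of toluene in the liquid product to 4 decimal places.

x_toluene = 0.4097

Rachford–Rice: g(ψ) = Σ zᵢ(Kᵢ−1)/(1+ψ(Kᵢ−1)) = 0.
Feasibility: ΣzᵢKᵢ = 1.2466, Σzᵢ/Kᵢ = 1.3800 — both > 1, two phases present.
Iterate (Newton) starting at ψ = 0.57:
  ψ = 0.5700: g = -0.03447, g' = -0.5461 → ψ = 0.5069
  ψ = 0.5069: g = -0.00101, g' = -0.5158 → ψ = 0.5049
Converged at ψ = 0.5049.
Compositions from xᵢ = zᵢ/(1+ψ(Kᵢ−1)), yᵢ = Kᵢxᵢ:
  methanol: x = 0.2837, y = 0.5388
  ethanol: x = 0.1854, y = 0.2713
  toluene: x = 0.4097, y = 0.1520
  n-octane: x = 0.1211, y = 0.0379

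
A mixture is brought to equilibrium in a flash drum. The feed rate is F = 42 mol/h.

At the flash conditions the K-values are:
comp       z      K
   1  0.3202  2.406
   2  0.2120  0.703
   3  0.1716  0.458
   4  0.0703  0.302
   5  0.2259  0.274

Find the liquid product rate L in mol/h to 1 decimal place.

L = 37.7 mol/h

Rachford–Rice: g(ψ) = Σ zᵢ(Kᵢ−1)/(1+ψ(Kᵢ−1)) = 0.
Check two-phase: ΣzᵢKᵢ = 1.0812 > 1 and Σzᵢ/Kᵢ = 1.8666 > 1, so g(0) = 0.0812 > 0 and g(1) = -0.8666 < 0.
Newton iteration, ψ⁰ = 0.39:
  ψ = 0.3900: g = -0.19459, g' = -0.6654 → ψ = 0.0975
  ψ = 0.0975: g = 0.00370, g' = -0.7429 → ψ = 0.1025
Converged at ψ = 0.1025.
Then V = ψ·F = 0.1025·42 = 4.3 mol/h and L = F − V = 37.7 mol/h.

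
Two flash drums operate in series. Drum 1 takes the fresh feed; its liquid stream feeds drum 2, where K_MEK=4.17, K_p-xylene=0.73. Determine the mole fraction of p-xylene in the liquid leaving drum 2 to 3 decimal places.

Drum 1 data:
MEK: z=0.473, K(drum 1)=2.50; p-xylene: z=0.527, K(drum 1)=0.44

Drum 1:
Let ψ₁ = V/F and solve Σ zᵢ(Kᵢ−1)/(1+ψ₁(Kᵢ−1)) = 0.
Check two-phase: ΣzᵢKᵢ = 1.414 > 1 and Σzᵢ/Kᵢ = 1.387 > 1, so g(0) = 0.414 > 0 and g(1) = -0.387 < 0.
Newton iteration, ψ₁⁰ = 0.32:
  ψ₁ = 0.320: g = 0.1198, g' = -0.731 → ψ₁ = 0.484
  ψ₁ = 0.484: g = 0.0063, g' = -0.668 → ψ₁ = 0.493
Converged at ψ₁ = 0.493.
Drum-1 compositions:
  MEK: x = 0.272, y = 0.680
  p-xylene: x = 0.728, y = 0.320
Drum-2 feed = drum-1 liquid: z₂ = (0.2718, 0.7282).
Drum 2:
Newton–Raphson from ψ₂ = 0.44:
  ψ₂ = 0.440: g = 0.1367, g' = -0.545 → ψ₂ = 0.691
  ψ₂ = 0.691: g = 0.0284, g' = -0.349 → ψ₂ = 0.772
  ψ₂ = 0.772: g = 0.0015, g' = -0.314 → ψ₂ = 0.777
Converged at ψ₂ = 0.777.
  MEK: x = 0.078, y = 0.327
  p-xylene: x = 0.922, y = 0.673

x_p-xylene (drum 2) = 0.922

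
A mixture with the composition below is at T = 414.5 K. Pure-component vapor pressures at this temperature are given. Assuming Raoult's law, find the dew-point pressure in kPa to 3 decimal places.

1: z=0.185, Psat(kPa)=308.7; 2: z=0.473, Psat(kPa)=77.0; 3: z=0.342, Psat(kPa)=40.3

Pdew = 65.666 kPa

At the dew point ψ → 1, so Σzᵢ/Kᵢ = 1 with Kᵢ = Pᵢˢᵃᵗ/P ⇒ 1/P = Σzᵢ/Pᵢˢᵃᵗ.
1/P = 0.185/308.7 + 0.473/77.0 + 0.342/40.3 = 0.015228 ⇒ P = 65.666 kPa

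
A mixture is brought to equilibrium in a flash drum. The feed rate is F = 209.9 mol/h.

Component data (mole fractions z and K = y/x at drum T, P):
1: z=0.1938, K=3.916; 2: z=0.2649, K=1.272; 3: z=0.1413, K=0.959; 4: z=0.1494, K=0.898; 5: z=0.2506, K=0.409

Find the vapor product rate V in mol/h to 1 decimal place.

Rachford–Rice: g(β) = Σ zᵢ(Kᵢ−1)/(1+β(Kᵢ−1)) = 0.
Check two-phase: ΣzᵢKᵢ = 1.4680 > 1 and Σzᵢ/Kᵢ = 1.1842 > 1, so g(0) = 0.4680 > 0 and g(1) = -0.1842 < 0.
Iterate (Newton) starting at β = 0.5:
  β = 0.5000: g = 0.06114, g' = -0.4663 → β = 0.6311
  β = 0.6311: g = 0.00201, g' = -0.4432 → β = 0.6357
Converged at β = 0.6357.
Then V = β·F = 0.6357·209.9 = 133.4 mol/h and L = F − V = 76.5 mol/h.

V = 133.4 mol/h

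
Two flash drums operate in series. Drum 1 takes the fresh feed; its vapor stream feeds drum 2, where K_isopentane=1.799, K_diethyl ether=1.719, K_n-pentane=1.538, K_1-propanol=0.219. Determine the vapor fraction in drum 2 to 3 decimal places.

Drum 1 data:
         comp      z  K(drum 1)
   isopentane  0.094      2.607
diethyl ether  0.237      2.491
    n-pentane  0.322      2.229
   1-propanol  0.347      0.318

Drum 1:
Newton–Raphson from ψ₁ = 0.3:
  ψ₁ = 0.300: g = 0.3377, g' = -0.877 → ψ₁ = 0.685
  ψ₁ = 0.685: g = 0.0173, g' = -0.896 → ψ₁ = 0.704
Converged at ψ₁ = 0.704.
Drum-1 compositions:
  isopentane: x = 0.044, y = 0.115
  diethyl ether: x = 0.116, y = 0.288
  n-pentane: x = 0.173, y = 0.385
  1-propanol: x = 0.668, y = 0.212
Drum-2 feed = drum-1 vapor: z₂ = (0.1150, 0.2880, 0.3847, 0.2123).
Drum 2:
Iterate (Newton) starting at ψ₂ = 0.5:
  ψ₂ = 0.500: g = 0.1090, g' = -0.536 → ψ₂ = 0.703
  ψ₂ = 0.703: g = -0.0215, g' = -0.792 → ψ₂ = 0.676
  ψ₂ = 0.676: g = -0.0007, g' = -0.740 → ψ₂ = 0.675
Converged at ψ₂ = 0.675.
  isopentane: x = 0.075, y = 0.134
  diethyl ether: x = 0.194, y = 0.333
  n-pentane: x = 0.282, y = 0.434
  1-propanol: x = 0.449, y = 0.098

V/F (drum 2) = 0.675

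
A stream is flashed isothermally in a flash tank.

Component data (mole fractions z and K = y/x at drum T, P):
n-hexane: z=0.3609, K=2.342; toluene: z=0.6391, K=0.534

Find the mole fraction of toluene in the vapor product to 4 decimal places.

Rachford–Rice: g(V/F) = Σ zᵢ(Kᵢ−1)/(1+V/F(Kᵢ−1)) = 0.
Feasibility: ΣzᵢKᵢ = 1.1865, Σzᵢ/Kᵢ = 1.3509 — both > 1, two phases present.
Newton iteration, V/F⁰ = 0.5:
  V/F = 0.5000: g = -0.09845, g' = -0.4687 → V/F = 0.2899
  V/F = 0.2899: g = 0.00431, g' = -0.5224 → V/F = 0.2982
Converged at V/F = 0.2982.
Compositions from xᵢ = zᵢ/(1+V/F(Kᵢ−1)), yᵢ = Kᵢxᵢ:
  n-hexane: x = 0.2577, y = 0.6036
  toluene: x = 0.7423, y = 0.3964

y_toluene = 0.3964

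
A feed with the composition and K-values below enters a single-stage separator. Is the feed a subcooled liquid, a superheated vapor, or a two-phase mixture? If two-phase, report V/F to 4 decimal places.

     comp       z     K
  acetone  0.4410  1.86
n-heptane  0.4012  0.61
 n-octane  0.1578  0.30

ΣzᵢKᵢ = 1.1123; Σzᵢ/Kᵢ = 1.4208.
Both exceed 1, so a two-phase solution exists.
Rachford–Rice: g(ψ) = Σ zᵢ(Kᵢ−1)/(1+ψ(Kᵢ−1)) = 0.
Iterate (Newton) starting at ψ = 0.56:
  ψ = 0.5600: g = -0.12589, g' = -0.4576 → ψ = 0.2849
  ψ = 0.2849: g = -0.00939, g' = -0.4083 → ψ = 0.2619
Converged at ψ = 0.2619.

two-phase, V/F = 0.2619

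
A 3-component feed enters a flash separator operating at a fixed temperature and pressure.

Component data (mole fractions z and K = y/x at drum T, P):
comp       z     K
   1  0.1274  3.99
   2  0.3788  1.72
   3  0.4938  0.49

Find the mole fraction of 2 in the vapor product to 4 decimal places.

y_2 = 0.4717

Iterate (Newton) starting at ψ = 0.5:
  ψ = 0.5000: g = 0.01518, g' = -0.5205 → ψ = 0.5292
  ψ = 0.5292: g = 0.00009, g' = -0.5147 → ψ = 0.5293
Converged at ψ = 0.5293.
Compositions from xᵢ = zᵢ/(1+ψ(Kᵢ−1)), yᵢ = Kᵢxᵢ:
  1: x = 0.0493, y = 0.1968
  2: x = 0.2743, y = 0.4717
  3: x = 0.6764, y = 0.3314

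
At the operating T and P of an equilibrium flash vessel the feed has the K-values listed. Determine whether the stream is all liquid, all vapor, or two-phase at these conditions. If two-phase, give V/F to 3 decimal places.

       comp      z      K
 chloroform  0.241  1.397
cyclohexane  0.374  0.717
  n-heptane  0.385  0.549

all liquid

ΣzᵢKᵢ = 0.816; Σzᵢ/Kᵢ = 1.395.
Since ΣzᵢKᵢ < 1 the mixture is below its bubble point — single liquid phase.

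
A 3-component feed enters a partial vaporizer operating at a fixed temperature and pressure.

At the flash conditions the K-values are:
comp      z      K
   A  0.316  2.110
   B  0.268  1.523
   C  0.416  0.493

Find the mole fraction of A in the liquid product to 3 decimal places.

x_A = 0.185

Newton iteration, ψ⁰ = 0.47:
  ψ = 0.470: g = 0.0661, g' = -0.400 → ψ = 0.635
Converged at ψ = 0.635.
Compositions from xᵢ = zᵢ/(1+ψ(Kᵢ−1)), yᵢ = Kᵢxᵢ:
  A: x = 0.185, y = 0.391
  B: x = 0.201, y = 0.306
  C: x = 0.613, y = 0.302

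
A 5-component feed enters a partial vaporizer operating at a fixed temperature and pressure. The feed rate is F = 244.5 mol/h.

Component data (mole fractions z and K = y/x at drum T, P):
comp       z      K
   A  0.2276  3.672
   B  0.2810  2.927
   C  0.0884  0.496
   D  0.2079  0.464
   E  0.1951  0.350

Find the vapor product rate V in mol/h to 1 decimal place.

V = 160.6 mol/h

Let ψ = V/F and solve Σ zᵢ(Kᵢ−1)/(1+ψ(Kᵢ−1)) = 0.
Feasibility: ΣzᵢKᵢ = 1.8668, Σzᵢ/Kᵢ = 1.3417 — both > 1, two phases present.
Newton–Raphson from ψ = 0.5:
  ψ = 0.5000: g = 0.13644, g' = -0.9010 → ψ = 0.6514
  ψ = 0.6514: g = 0.00449, g' = -0.8602 → ψ = 0.6567
Converged at ψ = 0.6567.
Then V = ψ·F = 0.6567·244.5 = 160.6 mol/h and L = F − V = 83.9 mol/h.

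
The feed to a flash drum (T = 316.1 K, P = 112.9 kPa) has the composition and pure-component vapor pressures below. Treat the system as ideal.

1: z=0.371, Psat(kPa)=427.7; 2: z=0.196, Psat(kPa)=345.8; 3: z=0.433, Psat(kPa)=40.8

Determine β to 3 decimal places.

β = 0.715

Raoult's law: Kᵢ = Pᵢˢᵃᵗ/P = Pᵢˢᵃᵗ/112.9.
  K_1 = 427.7/112.9 = 3.78831, K_2 = 345.8/112.9 = 3.06289, K_3 = 40.8/112.9 = 0.36138
Iterate (Newton) starting at β = 0.44:
  β = 0.440: g = 0.2919, g' = -1.152 → β = 0.693
  β = 0.693: g = 0.0228, g' = -1.045 → β = 0.715
Converged at β = 0.715.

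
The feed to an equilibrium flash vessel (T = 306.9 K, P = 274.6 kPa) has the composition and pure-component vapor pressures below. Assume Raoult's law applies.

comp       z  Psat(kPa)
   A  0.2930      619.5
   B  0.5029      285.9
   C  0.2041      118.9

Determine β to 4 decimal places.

Raoult's law: Kᵢ = Pᵢˢᵃᵗ/P = Pᵢˢᵃᵗ/274.6.
  K_A = 619.5/274.6 = 2.256009, K_B = 285.9/274.6 = 1.041151, K_C = 118.9/274.6 = 0.432993
Let β = V/F and solve Σ zᵢ(Kᵢ−1)/(1+β(Kᵢ−1)) = 0.
Check two-phase: ΣzᵢKᵢ = 1.2730 > 1 and Σzᵢ/Kᵢ = 1.0843 > 1, so g(0) = 0.2730 > 0 and g(1) = -0.0843 < 0.
Newton–Raphson from β = 0.5:
  β = 0.5000: g = 0.08481, g' = -0.3030 → β = 0.7799
  β = 0.7799: g = -0.00151, g' = -0.3296 → β = 0.7753
Converged at β = 0.7753.

β = 0.7753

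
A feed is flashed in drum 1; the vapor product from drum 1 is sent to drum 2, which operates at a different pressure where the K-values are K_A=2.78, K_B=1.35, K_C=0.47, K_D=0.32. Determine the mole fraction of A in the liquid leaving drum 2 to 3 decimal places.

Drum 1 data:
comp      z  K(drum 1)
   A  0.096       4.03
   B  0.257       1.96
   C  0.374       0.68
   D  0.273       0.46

x_A (drum 2) = 0.115

Drum 1:
Rachford–Rice: g(ψ₁) = Σ zᵢ(Kᵢ−1)/(1+ψ₁(Kᵢ−1)) = 0.
Feasibility: ΣzᵢKᵢ = 1.271, Σzᵢ/Kᵢ = 1.298 — both > 1, two phases present.
Newton–Raphson from ψ₁ = 0.5:
  ψ₁ = 0.500: g = -0.0621, g' = -0.451 → ψ₁ = 0.362
  ψ₁ = 0.362: g = 0.0030, g' = -0.503 → ψ₁ = 0.368
Converged at ψ₁ = 0.368.
Drum-1 compositions:
  A: x = 0.045, y = 0.183
  B: x = 0.190, y = 0.372
  C: x = 0.424, y = 0.288
  D: x = 0.341, y = 0.157
Drum-2 feed = drum-1 vapor: z₂ = (0.1828, 0.3721, 0.2883, 0.1568).
Drum 2:
Material balance + equilibrium reduce to Σ zᵢ(Kᵢ−1)/(1+ψ₂(Kᵢ−1)) = 0.
Feasibility: ΣzᵢKᵢ = 1.196, Σzᵢ/Kᵢ = 1.445 — both > 1, two phases present.
Iterate (Newton) starting at ψ₂ = 0.59:
  ψ₂ = 0.590: g = -0.1337, g' = -0.543 → ψ₂ = 0.344
  ψ₂ = 0.344: g = -0.0078, g' = -0.504 → ψ₂ = 0.328
Converged at ψ₂ = 0.328.
  A: x = 0.115, y = 0.321
  B: x = 0.334, y = 0.451
  C: x = 0.349, y = 0.164
  D: x = 0.202, y = 0.065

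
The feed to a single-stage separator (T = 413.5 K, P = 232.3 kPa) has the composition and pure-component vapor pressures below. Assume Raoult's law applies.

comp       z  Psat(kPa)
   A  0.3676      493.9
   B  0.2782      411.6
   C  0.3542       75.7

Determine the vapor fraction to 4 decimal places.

ψ = 0.5897

Raoult's law: Kᵢ = Pᵢˢᵃᵗ/P = Pᵢˢᵃᵗ/232.3.
  K_A = 493.9/232.3 = 2.126130, K_B = 411.6/232.3 = 1.771847, K_C = 75.7/232.3 = 0.325872
Let ψ = V/F and solve Σ zᵢ(Kᵢ−1)/(1+ψ(Kᵢ−1)) = 0.
g(0) = ΣzᵢKᵢ − 1 = 0.3899 and g(1) = 1 − Σzᵢ/Kᵢ = -0.4168, so a root lies in (0, 1).
Newton–Raphson from ψ = 0.5:
  ψ = 0.5000: g = 0.05960, g' = -0.6434 → ψ = 0.5926
  ψ = 0.5926: g = -0.00203, g' = -0.6921 → ψ = 0.5897
Converged at ψ = 0.5897.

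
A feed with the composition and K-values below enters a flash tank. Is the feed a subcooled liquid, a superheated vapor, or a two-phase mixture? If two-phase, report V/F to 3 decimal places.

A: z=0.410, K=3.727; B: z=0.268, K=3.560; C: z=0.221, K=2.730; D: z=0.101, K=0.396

superheated vapor

ΣzᵢKᵢ = 3.125; Σzᵢ/Kᵢ = 0.521.
Since Σzᵢ/Kᵢ < 1 the mixture is above its dew point — single vapor phase.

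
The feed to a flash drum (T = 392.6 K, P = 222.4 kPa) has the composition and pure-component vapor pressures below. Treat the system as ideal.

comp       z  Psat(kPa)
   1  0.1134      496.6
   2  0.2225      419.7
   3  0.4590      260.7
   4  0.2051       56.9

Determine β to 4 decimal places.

β = 0.6098

Raoult's law: Kᵢ = Pᵢˢᵃᵗ/P = Pᵢˢᵃᵗ/222.4.
  K_1 = 496.6/222.4 = 2.232914, K_2 = 419.7/222.4 = 1.887140, K_3 = 260.7/222.4 = 1.172212, K_4 = 56.9/222.4 = 0.255845
Material balance + equilibrium reduce to Σ zᵢ(Kᵢ−1)/(1+β(Kᵢ−1)) = 0.
g(0) = ΣzᵢKᵢ − 1 = 0.2636 and g(1) = 1 − Σzᵢ/Kᵢ = -0.3619, so a root lies in (0, 1).
Newton iteration, β⁰ = 0.5:
  β = 0.5000: g = 0.05294, g' = -0.4496 → β = 0.6178
  β = 0.6178: g = -0.00417, g' = -0.5288 → β = 0.6099
  β = 0.6099: g = -0.00003, g' = -0.5218 → β = 0.6098
Converged at β = 0.6098.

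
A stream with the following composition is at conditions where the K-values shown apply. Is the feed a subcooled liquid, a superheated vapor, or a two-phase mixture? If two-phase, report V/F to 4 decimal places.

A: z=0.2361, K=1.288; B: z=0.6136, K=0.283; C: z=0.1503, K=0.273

ΣzᵢKᵢ = 0.5188; Σzᵢ/Kᵢ = 2.9021.
Since ΣzᵢKᵢ < 1 the mixture is below its bubble point — single liquid phase.

subcooled liquid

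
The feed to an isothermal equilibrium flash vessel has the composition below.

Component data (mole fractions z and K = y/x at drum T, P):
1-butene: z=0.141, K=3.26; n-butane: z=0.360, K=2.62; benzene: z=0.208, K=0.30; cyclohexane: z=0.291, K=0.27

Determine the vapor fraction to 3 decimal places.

ψ = 0.418

Rachford–Rice: g(ψ) = Σ zᵢ(Kᵢ−1)/(1+ψ(Kᵢ−1)) = 0.
Feasibility: ΣzᵢKᵢ = 1.544, Σzᵢ/Kᵢ = 1.952 — both > 1, two phases present.
Iterate (Newton) starting at ψ = 0.39:
  ψ = 0.390: g = 0.0295, g' = -1.054 → ψ = 0.418
Converged at ψ = 0.418.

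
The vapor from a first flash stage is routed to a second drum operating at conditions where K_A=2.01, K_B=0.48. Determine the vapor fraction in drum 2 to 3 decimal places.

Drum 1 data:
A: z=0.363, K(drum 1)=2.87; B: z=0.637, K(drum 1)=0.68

Drum 1:
Rachford–Rice: g(ψ₁) = Σ zᵢ(Kᵢ−1)/(1+ψ₁(Kᵢ−1)) = 0.
Feasibility: ΣzᵢKᵢ = 1.475, Σzᵢ/Kᵢ = 1.063 — both > 1, two phases present.
Iterate (Newton) starting at ψ₁ = 0.5:
  ψ₁ = 0.500: g = 0.1081, g' = -0.431 → ψ₁ = 0.751
  ψ₁ = 0.751: g = 0.0141, g' = -0.333 → ψ₁ = 0.793
  ψ₁ = 0.793: g = 0.0002, g' = -0.323 → ψ₁ = 0.794
Converged at ψ₁ = 0.794.
Drum-1 compositions:
  A: x = 0.146, y = 0.419
  B: x = 0.854, y = 0.581
Drum-2 feed = drum-1 vapor: z₂ = (0.4194, 0.5806).
Drum 2:
Let ψ₂ = V/F and solve Σ zᵢ(Kᵢ−1)/(1+ψ₂(Kᵢ−1)) = 0.
Check two-phase: ΣzᵢKᵢ = 1.122 > 1 and Σzᵢ/Kᵢ = 1.418 > 1, so g(0) = 0.122 > 0 and g(1) = -0.418 < 0.
Newton–Raphson from ψ₂ = 0.5:
  ψ₂ = 0.500: g = -0.1266, g' = -0.476 → ψ₂ = 0.234
  ψ₂ = 0.234: g = -0.0011, g' = -0.483 → ψ₂ = 0.232
Converged at ψ₂ = 0.232.
  A: x = 0.340, y = 0.683
  B: x = 0.660, y = 0.317

V/F (drum 2) = 0.232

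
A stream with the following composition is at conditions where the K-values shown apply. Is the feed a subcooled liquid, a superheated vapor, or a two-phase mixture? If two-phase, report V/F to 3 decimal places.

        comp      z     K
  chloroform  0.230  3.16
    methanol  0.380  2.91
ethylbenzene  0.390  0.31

ΣzᵢKᵢ = 1.954; Σzᵢ/Kᵢ = 1.461.
Both exceed 1, so a two-phase solution exists.
Let ψ = V/F and solve Σ zᵢ(Kᵢ−1)/(1+ψ(Kᵢ−1)) = 0.
Iterate (Newton) starting at ψ = 0.5:
  ψ = 0.500: g = 0.1993, g' = -1.044 → ψ = 0.691
  ψ = 0.691: g = -0.0021, g' = -1.109 → ψ = 0.689
Converged at ψ = 0.689.

two-phase, V/F = 0.689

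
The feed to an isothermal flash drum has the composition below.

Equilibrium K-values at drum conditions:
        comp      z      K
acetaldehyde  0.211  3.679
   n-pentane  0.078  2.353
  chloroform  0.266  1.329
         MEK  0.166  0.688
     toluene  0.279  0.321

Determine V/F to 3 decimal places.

V/F = 0.547

Rachford–Rice: g(V/F) = Σ zᵢ(Kᵢ−1)/(1+V/F(Kᵢ−1)) = 0.
g(0) = ΣzᵢKᵢ − 1 = 0.517 and g(1) = 1 − Σzᵢ/Kᵢ = -0.401, so a root lies in (0, 1).
Iterate (Newton) starting at V/F = 0.44:
  V/F = 0.440: g = 0.0719, g' = -0.680 → V/F = 0.546
  V/F = 0.546: g = 0.0012, g' = -0.666 → V/F = 0.547
Converged at V/F = 0.547.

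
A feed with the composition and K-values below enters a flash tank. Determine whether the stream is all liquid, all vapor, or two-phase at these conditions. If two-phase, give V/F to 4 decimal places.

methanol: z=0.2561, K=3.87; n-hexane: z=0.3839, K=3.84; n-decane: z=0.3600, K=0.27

two-phase, V/F = 0.7505

ΣzᵢKᵢ = 2.5625; Σzᵢ/Kᵢ = 1.4995.
Both exceed 1, so a two-phase solution exists.
Material balance + equilibrium reduce to Σ zᵢ(Kᵢ−1)/(1+ψ(Kᵢ−1)) = 0.
Newton–Raphson from ψ = 0.5:
  ψ = 0.5000: g = 0.33852, g' = -1.3603 → ψ = 0.7489
  ψ = 0.7489: g = 0.00237, g' = -1.4629 → ψ = 0.7505
Converged at ψ = 0.7505.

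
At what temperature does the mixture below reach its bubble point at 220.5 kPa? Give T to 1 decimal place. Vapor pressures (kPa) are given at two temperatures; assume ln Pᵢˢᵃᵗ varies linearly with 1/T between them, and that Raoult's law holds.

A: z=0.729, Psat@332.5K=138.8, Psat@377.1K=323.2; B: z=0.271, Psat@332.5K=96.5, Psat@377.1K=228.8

Bubble-point temperature: ΣzᵢPᵢˢᵃᵗ(T) = P. Interpolate ln Pᵢˢᵃᵗ = aᵢ + bᵢ/T.
  T = 332.5 K: ΣzᵢPᵢˢᵃᵗ = 127.34 kPa
  T = 377.1 K: ΣzᵢPᵢˢᵃᵗ = 297.62 kPa
  T = 354.8 K: ΣzᵢPᵢˢᵃᵗ = 199.94 kPa
  T = 366.0 K: ΣzᵢPᵢˢᵃᵗ = 245.64 kPa
  T = 360.4 K: ΣzᵢPᵢˢᵃᵗ = 221.97 kPa
  T = 357.6 K: ΣzᵢPᵢˢᵃᵗ = 210.75 kPa
Interpolating between 357.6 K and 360.4 K gives T ≈ 360.0 K.

T = 360.0 K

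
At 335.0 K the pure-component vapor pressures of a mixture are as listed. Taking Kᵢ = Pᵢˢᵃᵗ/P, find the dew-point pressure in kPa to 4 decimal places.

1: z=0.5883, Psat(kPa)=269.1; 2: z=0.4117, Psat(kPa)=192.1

Pdew = 230.9826 kPa

At the dew point ψ → 1, so Σzᵢ/Kᵢ = 1 with Kᵢ = Pᵢˢᵃᵗ/P ⇒ 1/P = Σzᵢ/Pᵢˢᵃᵗ.
1/P = 0.5883/269.1 + 0.4117/192.1 = 0.0043293 ⇒ P = 230.9826 kPa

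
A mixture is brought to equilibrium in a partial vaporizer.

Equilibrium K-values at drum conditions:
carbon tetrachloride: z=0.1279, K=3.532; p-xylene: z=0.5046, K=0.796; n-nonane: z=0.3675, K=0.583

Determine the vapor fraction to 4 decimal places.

ψ = 0.0895

Rachford–Rice: g(ψ) = Σ zᵢ(Kᵢ−1)/(1+ψ(Kᵢ−1)) = 0.
Feasibility: ΣzᵢKᵢ = 1.0677, Σzᵢ/Kᵢ = 1.3005 — both > 1, two phases present.
Iterate (Newton) starting at ψ = 0.5:
  ψ = 0.5000: g = -0.16533, g' = -0.2877 → ψ = 0.0000
  ψ = 0.0000: g = 0.06766, g' = -0.9049 → ψ = 0.0748
  ψ = 0.0748: g = 0.00958, g' = -0.6694 → ψ = 0.0891
  ψ = 0.0891: g = 0.00024, g' = -0.6366 → ψ = 0.0895
Converged at ψ = 0.0895.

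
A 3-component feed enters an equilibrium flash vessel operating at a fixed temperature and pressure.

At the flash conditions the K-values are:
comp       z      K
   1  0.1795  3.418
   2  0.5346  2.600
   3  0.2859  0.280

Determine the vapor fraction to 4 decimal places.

Iterate (Newton) starting at ψ = 0.5:
  ψ = 0.5000: g = 0.35005, g' = -0.9993 → ψ = 0.8503
  ψ = 0.8503: g = -0.02642, g' = -1.3435 → ψ = 0.8306
  ψ = 0.8306: g = -0.00058, g' = -1.2856 → ψ = 0.8302
Converged at ψ = 0.8302.

ψ = 0.8302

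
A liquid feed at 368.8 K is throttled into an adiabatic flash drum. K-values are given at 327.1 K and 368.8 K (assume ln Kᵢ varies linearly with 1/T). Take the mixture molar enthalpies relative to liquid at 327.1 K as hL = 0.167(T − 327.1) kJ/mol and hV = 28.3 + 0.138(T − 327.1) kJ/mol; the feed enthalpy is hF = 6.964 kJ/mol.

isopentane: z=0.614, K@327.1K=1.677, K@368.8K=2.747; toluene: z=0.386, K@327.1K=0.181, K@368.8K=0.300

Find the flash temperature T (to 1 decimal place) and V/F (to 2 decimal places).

T = 329.7 K, V/F = 0.23

Adiabatic flash: solve Rachford–Rice at each trial T, then check hF = ψ·hV(T) + (1−ψ)·hL(T).
  T = 327.1 K: K = (1.677, 0.181), RR gives ψ = 0.180, H_out = 5.081 kJ/mol
  T = 368.8 K: K = (2.747, 0.300), RR gives ψ = 0.656, H_out = 24.741 kJ/mol
  T = 348.0 K: K = (2.180, 0.237), RR gives ψ = 0.477, H_out = 16.706 kJ/mol
  T = 337.6 K: K = (1.921, 0.208), RR gives ψ = 0.356, H_out = 11.721 kJ/mol
  T = 332.4 K: K = (1.798, 0.194), RR gives ψ = 0.278, H_out = 8.719 kJ/mol
  T = 329.8 K: K = (1.738, 0.188), RR gives ψ = 0.233, H_out = 7.023 kJ/mol
  T = 328.5 K: K = (1.708, 0.184), RR gives ψ = 0.208, H_out = 6.114 kJ/mol
Linear interpolation between T = 328.5 (H_out = 6.114) and T = 329.8 (H_out = 7.023) on hF = 6.964 gives T ≈ 329.7 K, at which ψ = 0.23.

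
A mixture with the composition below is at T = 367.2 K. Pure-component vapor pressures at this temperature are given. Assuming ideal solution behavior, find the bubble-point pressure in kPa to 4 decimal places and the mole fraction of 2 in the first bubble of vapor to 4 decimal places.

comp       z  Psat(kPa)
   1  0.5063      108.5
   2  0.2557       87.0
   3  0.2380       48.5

Pbub = 88.7224 kPa, y_2 = 0.2507

At the bubble point ψ → 0, so ΣzᵢKᵢ = 1 with Kᵢ = Pᵢˢᵃᵗ/P ⇒ P = ΣzᵢPᵢˢᵃᵗ.
P = 0.5063·108.5 + 0.2557·87.0 + 0.2380·48.5 = 88.7224 kPa
yᵢ = zᵢPᵢˢᵃᵗ/P ⇒ y_2 = 0.2557·87.0/88.7224 = 0.2507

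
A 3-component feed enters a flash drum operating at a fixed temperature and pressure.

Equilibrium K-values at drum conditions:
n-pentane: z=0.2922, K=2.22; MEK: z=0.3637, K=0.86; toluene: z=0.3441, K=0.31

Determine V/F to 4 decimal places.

V/F = 0.1206

Rachford–Rice: g(V/F) = Σ zᵢ(Kᵢ−1)/(1+V/F(Kᵢ−1)) = 0.
Check two-phase: ΣzᵢKᵢ = 1.0681 > 1 and Σzᵢ/Kᵢ = 1.6645 > 1, so g(0) = 0.0681 > 0 and g(1) = -0.6645 < 0.
Newton iteration, V/F⁰ = 0.55:
  V/F = 0.5500: g = -0.22447, g' = -0.5896 → V/F = 0.1693
  V/F = 0.1693: g = -0.02553, g' = -0.5163 → V/F = 0.1198
  V/F = 0.1198: g = 0.00039, g' = -0.5331 → V/F = 0.1206
Converged at V/F = 0.1206.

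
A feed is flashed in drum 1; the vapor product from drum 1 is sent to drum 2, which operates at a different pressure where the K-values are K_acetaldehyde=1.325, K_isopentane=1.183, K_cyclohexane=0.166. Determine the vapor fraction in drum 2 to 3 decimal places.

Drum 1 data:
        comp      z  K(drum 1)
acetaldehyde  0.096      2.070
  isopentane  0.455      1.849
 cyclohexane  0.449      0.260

V/F (drum 2) = 0.349

Drum 1:
Let ψ₁ = V/F and solve Σ zᵢ(Kᵢ−1)/(1+ψ₁(Kᵢ−1)) = 0.
g(0) = ΣzᵢKᵢ − 1 = 0.157 and g(1) = 1 − Σzᵢ/Kᵢ = -1.019, so a root lies in (0, 1).
Newton iteration, ψ₁⁰ = 0.5:
  ψ₁ = 0.500: g = -0.1893, g' = -0.828 → ψ₁ = 0.271
  ψ₁ = 0.271: g = -0.0221, g' = -0.668 → ψ₁ = 0.238
Converged at ψ₁ = 0.238.
Drum-1 compositions:
  acetaldehyde: x = 0.077, y = 0.158
  isopentane: x = 0.379, y = 0.700
  cyclohexane: x = 0.545, y = 0.142
Drum-2 feed = drum-1 vapor: z₂ = (0.1584, 0.6999, 0.1417).
Drum 2:
Material balance + equilibrium reduce to Σ zᵢ(Kᵢ−1)/(1+ψ₂(Kᵢ−1)) = 0.
Feasibility: ΣzᵢKᵢ = 1.061, Σzᵢ/Kᵢ = 1.565 — both > 1, two phases present.
Newton iteration, ψ₂⁰ = 0.7:
  ψ₂ = 0.700: g = -0.1284, g' = -0.598 → ψ₂ = 0.485
  ψ₂ = 0.485: g = -0.0364, g' = -0.310 → ψ₂ = 0.368
  ψ₂ = 0.368: g = -0.0045, g' = -0.239 → ψ₂ = 0.349
Converged at ψ₂ = 0.349.
  acetaldehyde: x = 0.142, y = 0.189
  isopentane: x = 0.658, y = 0.778
  cyclohexane: x = 0.200, y = 0.033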